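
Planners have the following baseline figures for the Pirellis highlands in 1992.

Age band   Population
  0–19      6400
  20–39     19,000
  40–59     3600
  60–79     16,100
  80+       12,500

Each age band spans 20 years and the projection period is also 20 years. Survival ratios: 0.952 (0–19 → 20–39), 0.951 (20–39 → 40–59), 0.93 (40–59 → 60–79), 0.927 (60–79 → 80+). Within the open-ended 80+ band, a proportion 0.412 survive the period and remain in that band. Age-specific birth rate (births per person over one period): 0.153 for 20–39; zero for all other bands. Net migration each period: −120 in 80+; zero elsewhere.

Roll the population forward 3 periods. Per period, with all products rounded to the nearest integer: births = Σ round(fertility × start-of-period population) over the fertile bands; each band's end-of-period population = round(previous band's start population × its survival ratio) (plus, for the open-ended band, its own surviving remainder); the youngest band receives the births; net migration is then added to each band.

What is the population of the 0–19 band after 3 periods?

423

Let band 1 be 0–19 through band 5 = 80+.
[period 1]
Births: 19000 * 0.153 = 2907
Band 2: 6400 * 0.952 = 6093
Band 3: 19000 * 0.951 = 18069
Band 4: 3600 * 0.93 = 3348
Band 5: 16100 * 0.927 + 12500 * 0.412 = 14925 + 5150 = 20075
Net migration: Band 5 − 120 → 19955
Population now: 0–19=2907, 20–39=6093, 40–59=18069, 60–79=3348, 80+=19955
[period 2]
Births: 6093 * 0.153 = 932
Band 2: 2907 * 0.952 = 2767
Band 3: 6093 * 0.951 = 5794
Band 4: 18069 * 0.93 = 16804
Band 5: 3348 * 0.927 + 19955 * 0.412 = 3104 + 8221 = 11325
Net migration: Band 5 − 120 → 11205
Population now: 0–19=932, 20–39=2767, 40–59=5794, 60–79=16804, 80+=11205
[period 3]
Births: 2767 * 0.153 = 423
Band 2: 932 * 0.952 = 887
Band 3: 2767 * 0.951 = 2631
Band 4: 5794 * 0.93 = 5388
Band 5: 16804 * 0.927 + 11205 * 0.412 = 15577 + 4616 = 20193
Net migration: Band 5 − 120 → 20073
Population now: 0–19=423, 20–39=887, 40–59=2631, 60–79=5388, 80+=20073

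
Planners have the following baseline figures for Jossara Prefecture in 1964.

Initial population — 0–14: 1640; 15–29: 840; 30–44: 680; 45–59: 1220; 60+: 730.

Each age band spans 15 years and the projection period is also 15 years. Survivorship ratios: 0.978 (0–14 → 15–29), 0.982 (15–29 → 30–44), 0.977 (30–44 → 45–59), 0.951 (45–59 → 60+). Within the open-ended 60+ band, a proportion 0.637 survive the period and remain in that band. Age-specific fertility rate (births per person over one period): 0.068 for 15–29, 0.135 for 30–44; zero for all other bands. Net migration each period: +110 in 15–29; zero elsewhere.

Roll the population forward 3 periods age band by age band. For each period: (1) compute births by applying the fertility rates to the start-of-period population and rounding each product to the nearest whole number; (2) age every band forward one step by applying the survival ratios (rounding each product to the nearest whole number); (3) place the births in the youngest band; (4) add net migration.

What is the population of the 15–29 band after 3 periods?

333

Period 1:
Births: 840 × 0.068 = 57, 680 × 0.135 = 92 → total 149
15–29: 1640 × 0.978 = 1604
30–44: 840 × 0.982 = 825
45–59: 680 × 0.977 = 664
60+: 1220 × 0.951 + 730 × 0.637 = 1160 + 465 = 1625
Net migration: 15–29 + 110 → 1714
→ [149, 1714, 825, 664, 1625]
Period 2:
Births: 1714 × 0.068 = 117, 825 × 0.135 = 111 → total 228
15–29: 149 × 0.978 = 146
30–44: 1714 × 0.982 = 1683
45–59: 825 × 0.977 = 806
60+: 664 × 0.951 + 1625 × 0.637 = 631 + 1035 = 1666
Net migration: 15–29 + 110 → 256
→ [228, 256, 1683, 806, 1666]
Period 3:
Births: 256 × 0.068 = 17, 1683 × 0.135 = 227 → total 244
15–29: 228 × 0.978 = 223
30–44: 256 × 0.982 = 251
45–59: 1683 × 0.977 = 1644
60+: 806 × 0.951 + 1666 × 0.637 = 767 + 1061 = 1828
Net migration: 15–29 + 110 → 333
→ [244, 333, 251, 1644, 1828]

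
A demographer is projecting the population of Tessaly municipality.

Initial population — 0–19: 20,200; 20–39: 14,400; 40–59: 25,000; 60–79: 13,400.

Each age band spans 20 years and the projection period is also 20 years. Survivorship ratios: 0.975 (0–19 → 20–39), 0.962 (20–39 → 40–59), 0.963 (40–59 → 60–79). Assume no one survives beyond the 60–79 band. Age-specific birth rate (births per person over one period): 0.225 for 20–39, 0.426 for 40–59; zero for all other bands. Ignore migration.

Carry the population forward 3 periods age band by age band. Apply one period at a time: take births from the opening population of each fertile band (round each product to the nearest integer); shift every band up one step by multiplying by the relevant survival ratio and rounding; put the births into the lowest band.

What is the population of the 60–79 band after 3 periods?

18246

(Groups numbered youngest = 1 to oldest = 4.)
Period 1:
Births: 14400 * 0.225 = 3240 ; 25000 * 0.426 = 10650 → 13890
Group 2: 20200 * 0.975 = 19695
Group 3: 14400 * 0.962 = 13853
Group 4: 25000 * 0.963 = 24075
→ [13890, 19695, 13853, 24075]
Period 2:
Births: 19695 * 0.225 = 4431 ; 13853 * 0.426 = 5901 → 10332
Group 2: 13890 * 0.975 = 13543
Group 3: 19695 * 0.962 = 18947
Group 4: 13853 * 0.963 = 13340
→ [10332, 13543, 18947, 13340]
Period 3:
Births: 13543 * 0.225 = 3047 ; 18947 * 0.426 = 8071 → 11118
Group 2: 10332 * 0.975 = 10074
Group 3: 13543 * 0.962 = 13028
Group 4: 18947 * 0.963 = 18246
→ [11118, 10074, 13028, 18246]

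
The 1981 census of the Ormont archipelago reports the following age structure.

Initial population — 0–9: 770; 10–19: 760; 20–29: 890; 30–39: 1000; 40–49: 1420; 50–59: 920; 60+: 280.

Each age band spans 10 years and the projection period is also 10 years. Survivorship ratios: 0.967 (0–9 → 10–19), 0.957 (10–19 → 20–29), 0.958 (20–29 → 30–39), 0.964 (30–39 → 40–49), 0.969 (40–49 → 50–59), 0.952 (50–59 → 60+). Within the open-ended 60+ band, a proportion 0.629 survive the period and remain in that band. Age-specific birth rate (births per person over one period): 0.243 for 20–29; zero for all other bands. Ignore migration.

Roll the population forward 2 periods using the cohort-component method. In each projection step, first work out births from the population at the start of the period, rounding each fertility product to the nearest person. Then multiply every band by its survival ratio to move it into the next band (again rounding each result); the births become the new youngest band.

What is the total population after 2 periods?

Let group 1 be 0–9 through group 7 = 60+.
Period 1.
Births: 890 × 0.243 = 216
Group 2: 770 × 0.967 = 745
Group 3: 760 × 0.957 = 727
Group 4: 890 × 0.958 = 853
Group 5: 1000 × 0.964 = 964
Group 6: 1420 × 0.969 = 1376
Group 7: 920 × 0.952 + 280 × 0.629 = 876 + 176 = 1052
End of period: [216, 745, 727, 853, 964, 1376, 1052]
Period 2.
Births: 727 × 0.243 = 177
Group 2: 216 × 0.967 = 209
Group 3: 745 × 0.957 = 713
Group 4: 727 × 0.958 = 696
Group 5: 853 × 0.964 = 822
Group 6: 964 × 0.969 = 934
Group 7: 1376 × 0.952 + 1052 × 0.629 = 1310 + 662 = 1972
End of period: [177, 209, 713, 696, 822, 934, 1972]
Total after period 2: 177 + 209 + 713 + 696 + 822 + 934 + 1972 = 5523

5523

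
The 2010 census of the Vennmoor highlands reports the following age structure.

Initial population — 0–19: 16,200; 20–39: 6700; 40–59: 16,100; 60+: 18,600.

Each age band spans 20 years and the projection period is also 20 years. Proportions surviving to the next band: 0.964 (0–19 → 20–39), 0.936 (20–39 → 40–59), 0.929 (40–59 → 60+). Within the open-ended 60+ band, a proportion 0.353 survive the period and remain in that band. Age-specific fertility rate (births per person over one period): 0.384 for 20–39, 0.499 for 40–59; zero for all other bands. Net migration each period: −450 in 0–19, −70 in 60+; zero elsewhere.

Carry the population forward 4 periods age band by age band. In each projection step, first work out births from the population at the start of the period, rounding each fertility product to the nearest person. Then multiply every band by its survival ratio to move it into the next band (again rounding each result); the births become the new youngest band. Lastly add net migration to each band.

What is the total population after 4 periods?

40259

(Groups numbered youngest = 1 to oldest = 4.)
— Period 1 —
Births: 6700 × 0.384 = 2573, 16100 × 0.499 = 8034 ⇒ total 10607
Group 2: 16200 × 0.964 = 15617
Group 3: 6700 × 0.936 = 6271
Group 4: 16100 × 0.929 + 18600 × 0.353 = 14957 + 6566 = 21523
Net migration: Group 1 − 450 → 10157; Group 4 − 70 → 21453
→ [10157, 15617, 6271, 21453]
— Period 2 —
Births: 15617 × 0.384 = 5997, 6271 × 0.499 = 3129 ⇒ total 9126
Group 2: 10157 × 0.964 = 9791
Group 3: 15617 × 0.936 = 14618
Group 4: 6271 × 0.929 + 21453 × 0.353 = 5826 + 7573 = 13399
Net migration: Group 1 − 450 → 8676; Group 4 − 70 → 13329
→ [8676, 9791, 14618, 13329]
— Period 3 —
Births: 9791 × 0.384 = 3760, 14618 × 0.499 = 7294 ⇒ total 11054
Group 2: 8676 × 0.964 = 8364
Group 3: 9791 × 0.936 = 9164
Group 4: 14618 × 0.929 + 13329 × 0.353 = 13580 + 4705 = 18285
Net migration: Group 1 − 450 → 10604; Group 4 − 70 → 18215
→ [10604, 8364, 9164, 18215]
— Period 4 —
Births: 8364 × 0.384 = 3212, 9164 × 0.499 = 4573 ⇒ total 7785
Group 2: 10604 × 0.964 = 10222
Group 3: 8364 × 0.936 = 7829
Group 4: 9164 × 0.929 + 18215 × 0.353 = 8513 + 6430 = 14943
Net migration: Group 1 − 450 → 7335; Group 4 − 70 → 14873
→ [7335, 10222, 7829, 14873]
Total after period 4: 7335 + 10222 + 7829 + 14873 = 40259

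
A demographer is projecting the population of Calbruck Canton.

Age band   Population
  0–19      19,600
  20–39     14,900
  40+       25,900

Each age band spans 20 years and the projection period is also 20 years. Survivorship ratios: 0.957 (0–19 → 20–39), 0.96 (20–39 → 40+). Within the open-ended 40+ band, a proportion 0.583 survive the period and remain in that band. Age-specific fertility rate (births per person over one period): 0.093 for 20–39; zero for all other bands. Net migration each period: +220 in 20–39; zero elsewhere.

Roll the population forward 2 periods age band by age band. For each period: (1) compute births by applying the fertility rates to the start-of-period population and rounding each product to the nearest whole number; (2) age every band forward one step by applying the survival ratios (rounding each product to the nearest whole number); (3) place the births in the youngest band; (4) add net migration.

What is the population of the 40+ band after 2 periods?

35361

— Period 1 —
Births: 14900 * 0.093 = 1386
20–39: 19600 * 0.957 = 18757
40+: 14900 * 0.96 + 25900 * 0.583 = 14304 + 15100 = 29404
Net migration: 20–39 + 220 → 18977
→ [1386, 18977, 29404]
— Period 2 —
Births: 18977 * 0.093 = 1765
20–39: 1386 * 0.957 = 1326
40+: 18977 * 0.96 + 29404 * 0.583 = 18218 + 17143 = 35361
Net migration: 20–39 + 220 → 1546
→ [1765, 1546, 35361]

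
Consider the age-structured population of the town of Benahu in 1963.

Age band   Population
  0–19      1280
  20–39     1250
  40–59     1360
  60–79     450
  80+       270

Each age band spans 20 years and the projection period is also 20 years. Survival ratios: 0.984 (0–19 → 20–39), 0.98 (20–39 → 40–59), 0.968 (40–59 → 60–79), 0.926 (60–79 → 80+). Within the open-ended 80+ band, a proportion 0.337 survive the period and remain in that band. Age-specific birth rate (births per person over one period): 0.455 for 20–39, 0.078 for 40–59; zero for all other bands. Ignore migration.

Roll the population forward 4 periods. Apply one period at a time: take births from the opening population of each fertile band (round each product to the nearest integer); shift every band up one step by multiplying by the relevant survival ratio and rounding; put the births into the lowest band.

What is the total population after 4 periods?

Numbering the groups 1..5 from youngest to oldest:
— Period 1 —
Births: 1250 × 0.455 = 569  |  1360 × 0.078 = 106 — total 675
Group 2: 1280 × 0.984 = 1260
Group 3: 1250 × 0.98 = 1225
Group 4: 1360 × 0.968 = 1316
Group 5: 450 × 0.926 + 270 × 0.337 = 417 + 91 = 508
→ [675, 1260, 1225, 1316, 508]
— Period 2 —
Births: 1260 × 0.455 = 573  |  1225 × 0.078 = 96 — total 669
Group 2: 675 × 0.984 = 664
Group 3: 1260 × 0.98 = 1235
Group 4: 1225 × 0.968 = 1186
Group 5: 1316 × 0.926 + 508 × 0.337 = 1219 + 171 = 1390
→ [669, 664, 1235, 1186, 1390]
— Period 3 —
Births: 664 × 0.455 = 302  |  1235 × 0.078 = 96 — total 398
Group 2: 669 × 0.984 = 658
Group 3: 664 × 0.98 = 651
Group 4: 1235 × 0.968 = 1195
Group 5: 1186 × 0.926 + 1390 × 0.337 = 1098 + 468 = 1566
→ [398, 658, 651, 1195, 1566]
— Period 4 —
Births: 658 × 0.455 = 299  |  651 × 0.078 = 51 — total 350
Group 2: 398 × 0.984 = 392
Group 3: 658 × 0.98 = 645
Group 4: 651 × 0.968 = 630
Group 5: 1195 × 0.926 + 1566 × 0.337 = 1107 + 528 = 1635
→ [350, 392, 645, 630, 1635]
Total after period 4: 350 + 392 + 645 + 630 + 1635 = 3652

3652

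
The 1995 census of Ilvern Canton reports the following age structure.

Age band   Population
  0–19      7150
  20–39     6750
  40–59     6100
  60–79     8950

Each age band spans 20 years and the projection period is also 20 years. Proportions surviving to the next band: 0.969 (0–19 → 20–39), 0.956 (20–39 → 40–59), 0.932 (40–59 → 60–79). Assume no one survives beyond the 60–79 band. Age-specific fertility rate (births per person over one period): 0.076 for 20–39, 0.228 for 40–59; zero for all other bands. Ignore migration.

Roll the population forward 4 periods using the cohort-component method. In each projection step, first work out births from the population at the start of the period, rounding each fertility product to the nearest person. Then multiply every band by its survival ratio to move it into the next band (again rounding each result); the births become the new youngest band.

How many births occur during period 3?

1650

After projecting period 1:
Births: 6750 × 0.076 = 513 ; 6100 × 0.228 = 1391 ⇒ total 1904
20–39: 7150 × 0.969 = 6928
40–59: 6750 × 0.956 = 6453
60–79: 6100 × 0.932 = 5685
→ [1904, 6928, 6453, 5685]
After projecting period 2:
Births: 6928 × 0.076 = 527 ; 6453 × 0.228 = 1471 ⇒ total 1998
20–39: 1904 × 0.969 = 1845
40–59: 6928 × 0.956 = 6623
60–79: 6453 × 0.932 = 6014
→ [1998, 1845, 6623, 6014]
After projecting period 3:
Births: 1845 × 0.076 = 140 ; 6623 × 0.228 = 1510 ⇒ total 1650
20–39: 1998 × 0.969 = 1936
40–59: 1845 × 0.956 = 1764
60–79: 6623 × 0.932 = 6173
→ [1650, 1936, 1764, 6173]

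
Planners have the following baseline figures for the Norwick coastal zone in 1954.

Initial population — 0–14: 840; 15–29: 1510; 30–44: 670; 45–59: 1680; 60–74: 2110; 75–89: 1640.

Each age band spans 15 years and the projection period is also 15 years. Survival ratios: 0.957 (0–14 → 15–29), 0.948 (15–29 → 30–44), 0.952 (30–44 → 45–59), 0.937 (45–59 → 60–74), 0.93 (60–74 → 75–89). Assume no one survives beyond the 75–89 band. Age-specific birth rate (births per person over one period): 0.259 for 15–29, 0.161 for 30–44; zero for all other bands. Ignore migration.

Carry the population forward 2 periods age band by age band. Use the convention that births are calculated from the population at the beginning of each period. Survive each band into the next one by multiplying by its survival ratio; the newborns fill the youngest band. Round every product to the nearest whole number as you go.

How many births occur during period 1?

499

— Period 1 —
Births: 1510 × 0.259 = 391  |  670 × 0.161 = 108 ⇒ total 499
15–29: 840 × 0.957 = 804
30–44: 1510 × 0.948 = 1431
45–59: 670 × 0.952 = 638
60–74: 1680 × 0.937 = 1574
75–89: 2110 × 0.93 = 1962
End of period: [499, 804, 1431, 638, 1574, 1962]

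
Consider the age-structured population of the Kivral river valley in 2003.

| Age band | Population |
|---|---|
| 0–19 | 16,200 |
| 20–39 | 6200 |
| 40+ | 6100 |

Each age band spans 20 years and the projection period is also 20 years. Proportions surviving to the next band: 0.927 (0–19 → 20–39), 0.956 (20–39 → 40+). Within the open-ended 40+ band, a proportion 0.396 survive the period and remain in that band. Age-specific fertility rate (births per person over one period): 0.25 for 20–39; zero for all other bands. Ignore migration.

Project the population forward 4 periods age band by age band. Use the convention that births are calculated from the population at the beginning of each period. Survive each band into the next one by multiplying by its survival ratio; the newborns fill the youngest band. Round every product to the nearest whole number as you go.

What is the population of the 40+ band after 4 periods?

Period 1:
Births: 6200 * 0.25 = 1550
20–39: 16200 * 0.927 = 15017
40+: 6200 * 0.956 + 6100 * 0.396 = 5927 + 2416 = 8343
Population now: 0–19=1550, 20–39=15017, 40+=8343
Period 2:
Births: 15017 * 0.25 = 3754
20–39: 1550 * 0.927 = 1437
40+: 15017 * 0.956 + 8343 * 0.396 = 14356 + 3304 = 17660
Population now: 0–19=3754, 20–39=1437, 40+=17660
Period 3:
Births: 1437 * 0.25 = 359
20–39: 3754 * 0.927 = 3480
40+: 1437 * 0.956 + 17660 * 0.396 = 1374 + 6993 = 8367
Population now: 0–19=359, 20–39=3480, 40+=8367
Period 4:
Births: 3480 * 0.25 = 870
20–39: 359 * 0.927 = 333
40+: 3480 * 0.956 + 8367 * 0.396 = 3327 + 3313 = 6640
Population now: 0–19=870, 20–39=333, 40+=6640

6640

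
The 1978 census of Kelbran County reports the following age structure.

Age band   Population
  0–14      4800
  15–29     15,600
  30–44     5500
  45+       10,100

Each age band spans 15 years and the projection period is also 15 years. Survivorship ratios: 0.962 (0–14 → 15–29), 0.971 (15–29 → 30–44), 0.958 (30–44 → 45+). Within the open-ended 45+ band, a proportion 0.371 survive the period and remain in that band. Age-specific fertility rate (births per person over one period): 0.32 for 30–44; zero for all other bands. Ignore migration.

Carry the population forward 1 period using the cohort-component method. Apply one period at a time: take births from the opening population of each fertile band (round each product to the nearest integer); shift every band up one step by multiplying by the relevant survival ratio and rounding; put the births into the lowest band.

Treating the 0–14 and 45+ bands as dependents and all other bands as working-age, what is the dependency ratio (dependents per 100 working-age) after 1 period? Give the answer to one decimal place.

54.5

— Period 1 —
Births: 5500 × 0.32 = 1760
15–29: 4800 × 0.962 = 4618
30–44: 15600 × 0.971 = 15148
45+: 5500 × 0.958 + 10100 × 0.371 = 5269 + 3747 = 9016
Population now: 0–14=1760, 15–29=4618, 30–44=15148, 45+=9016
Dependents (band 0–14 + band 45+) = 1760 + 9016 = 10776; working-age = 19766; ratio = 10776/19766 × 100 = 54.5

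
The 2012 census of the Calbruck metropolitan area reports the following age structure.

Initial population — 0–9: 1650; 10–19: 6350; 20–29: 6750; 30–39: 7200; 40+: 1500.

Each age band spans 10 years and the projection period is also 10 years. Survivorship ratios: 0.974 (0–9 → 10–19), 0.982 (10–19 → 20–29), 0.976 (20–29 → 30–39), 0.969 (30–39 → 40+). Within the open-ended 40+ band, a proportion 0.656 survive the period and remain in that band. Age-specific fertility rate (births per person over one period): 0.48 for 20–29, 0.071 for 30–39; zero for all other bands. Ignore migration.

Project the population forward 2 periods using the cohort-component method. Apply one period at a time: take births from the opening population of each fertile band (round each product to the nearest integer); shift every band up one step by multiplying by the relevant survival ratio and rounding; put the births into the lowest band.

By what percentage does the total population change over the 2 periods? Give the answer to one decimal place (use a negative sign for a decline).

Let group 1 be 0–9 through group 5 = 40+.
Period 1.
Births: 6750 × 0.48 = 3240  |  7200 × 0.071 = 511 ⇒ total 3751
Group 2: 1650 × 0.974 = 1607
Group 3: 6350 × 0.982 = 6236
Group 4: 6750 × 0.976 = 6588
Group 5: 7200 × 0.969 + 1500 × 0.656 = 6977 + 984 = 7961
→ [3751, 1607, 6236, 6588, 7961]
Period 2.
Births: 6236 × 0.48 = 2993  |  6588 × 0.071 = 468 ⇒ total 3461
Group 2: 3751 × 0.974 = 3653
Group 3: 1607 × 0.982 = 1578
Group 4: 6236 × 0.976 = 6086
Group 5: 6588 × 0.969 + 7961 × 0.656 = 6384 + 5222 = 11606
→ [3461, 3653, 1578, 6086, 11606]
Total: 23450 → 26384; change = 2934; percentage change = 12.5%

12.5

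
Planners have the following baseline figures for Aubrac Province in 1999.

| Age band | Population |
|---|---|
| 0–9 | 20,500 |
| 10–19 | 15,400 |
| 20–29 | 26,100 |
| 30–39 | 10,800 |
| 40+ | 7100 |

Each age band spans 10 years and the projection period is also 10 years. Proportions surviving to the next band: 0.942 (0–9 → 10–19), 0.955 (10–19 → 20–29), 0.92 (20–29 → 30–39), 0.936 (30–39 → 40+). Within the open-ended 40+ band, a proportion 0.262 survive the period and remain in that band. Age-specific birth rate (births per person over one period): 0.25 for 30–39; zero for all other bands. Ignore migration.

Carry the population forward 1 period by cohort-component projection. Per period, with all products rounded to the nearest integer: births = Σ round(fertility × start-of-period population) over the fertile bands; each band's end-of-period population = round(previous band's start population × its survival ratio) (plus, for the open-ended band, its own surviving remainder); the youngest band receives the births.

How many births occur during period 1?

2700

Let band 1 be 0–9 through band 5 = 40+.
Period 1.
Births: 10800 × 0.25 = 2700
Band 2: 20500 × 0.942 = 19311
Band 3: 15400 × 0.955 = 14707
Band 4: 26100 × 0.92 = 24012
Band 5: 10800 × 0.936 + 7100 × 0.262 = 10109 + 1860 = 11969
→ [2700, 19311, 14707, 24012, 11969]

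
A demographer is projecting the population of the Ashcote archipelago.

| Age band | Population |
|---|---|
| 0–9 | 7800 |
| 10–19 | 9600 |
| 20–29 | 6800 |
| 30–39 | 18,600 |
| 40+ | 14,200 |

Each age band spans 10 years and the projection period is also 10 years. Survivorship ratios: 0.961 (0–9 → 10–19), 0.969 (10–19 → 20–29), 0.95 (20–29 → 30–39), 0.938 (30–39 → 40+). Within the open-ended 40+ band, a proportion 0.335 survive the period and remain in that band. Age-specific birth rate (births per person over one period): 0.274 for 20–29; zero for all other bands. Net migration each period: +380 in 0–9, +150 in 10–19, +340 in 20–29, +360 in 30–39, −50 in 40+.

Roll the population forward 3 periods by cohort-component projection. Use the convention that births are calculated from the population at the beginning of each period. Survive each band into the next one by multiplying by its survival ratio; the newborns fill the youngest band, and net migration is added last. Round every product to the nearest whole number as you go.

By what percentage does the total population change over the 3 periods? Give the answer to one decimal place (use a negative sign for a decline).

After projecting period 1:
Births: 6800 * 0.274 = 1863
10–19: 7800 * 0.961 = 7496
20–29: 9600 * 0.969 = 9302
30–39: 6800 * 0.95 = 6460
40+: 18600 * 0.938 + 14200 * 0.335 = 17447 + 4757 = 22204
Net migration: 0–9 + 380 → 2243; 10–19 + 150 → 7646; 20–29 + 340 → 9642; 30–39 + 360 → 6820; 40+ − 50 → 22154
→ [2243, 7646, 9642, 6820, 22154]
After projecting period 2:
Births: 9642 * 0.274 = 2642
10–19: 2243 * 0.961 = 2156
20–29: 7646 * 0.969 = 7409
30–39: 9642 * 0.95 = 9160
40+: 6820 * 0.938 + 22154 * 0.335 = 6397 + 7422 = 13819
Net migration: 0–9 + 380 → 3022; 10–19 + 150 → 2306; 20–29 + 340 → 7749; 30–39 + 360 → 9520; 40+ − 50 → 13769
→ [3022, 2306, 7749, 9520, 13769]
After projecting period 3:
Births: 7749 * 0.274 = 2123
10–19: 3022 * 0.961 = 2904
20–29: 2306 * 0.969 = 2235
30–39: 7749 * 0.95 = 7362
40+: 9520 * 0.938 + 13769 * 0.335 = 8930 + 4613 = 13543
Net migration: 0–9 + 380 → 2503; 10–19 + 150 → 3054; 20–29 + 340 → 2575; 30–39 + 360 → 7722; 40+ − 50 → 13493
→ [2503, 3054, 2575, 7722, 13493]
Total: 57000 → 29347; change = -27653; percentage change = -48.5%

-48.5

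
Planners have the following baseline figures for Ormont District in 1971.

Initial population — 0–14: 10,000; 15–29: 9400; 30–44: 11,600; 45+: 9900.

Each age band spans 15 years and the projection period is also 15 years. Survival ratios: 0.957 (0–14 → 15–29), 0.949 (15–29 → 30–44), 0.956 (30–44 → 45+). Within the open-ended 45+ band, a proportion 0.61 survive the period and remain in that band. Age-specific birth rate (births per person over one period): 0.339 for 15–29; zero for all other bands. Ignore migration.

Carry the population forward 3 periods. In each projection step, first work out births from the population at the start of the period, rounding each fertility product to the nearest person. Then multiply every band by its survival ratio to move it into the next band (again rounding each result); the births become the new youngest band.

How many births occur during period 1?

Let band 1 be 0–14 through band 4 = 45+.
After projecting period 1:
Births: 9400 * 0.339 = 3187
Band 2: 10000 * 0.957 = 9570
Band 3: 9400 * 0.949 = 8921
Band 4: 11600 * 0.956 + 9900 * 0.61 = 11090 + 6039 = 17129
End of period: [3187, 9570, 8921, 17129]

3187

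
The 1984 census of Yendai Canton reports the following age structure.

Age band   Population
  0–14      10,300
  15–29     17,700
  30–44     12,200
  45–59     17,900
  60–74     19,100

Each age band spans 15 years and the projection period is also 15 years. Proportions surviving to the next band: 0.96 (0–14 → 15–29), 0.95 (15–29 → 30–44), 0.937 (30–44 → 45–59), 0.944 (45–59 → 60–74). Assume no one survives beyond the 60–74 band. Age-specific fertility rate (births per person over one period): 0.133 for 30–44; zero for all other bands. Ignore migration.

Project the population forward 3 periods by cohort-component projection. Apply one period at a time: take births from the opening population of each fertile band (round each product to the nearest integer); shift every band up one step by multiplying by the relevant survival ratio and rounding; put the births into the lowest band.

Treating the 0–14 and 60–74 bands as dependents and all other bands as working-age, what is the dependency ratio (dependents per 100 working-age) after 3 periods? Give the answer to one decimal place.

Call the groups 1 to 5, youngest first.
Period 1:
Births: 12200 × 0.133 = 1623
Group 2: 10300 × 0.96 = 9888
Group 3: 17700 × 0.95 = 16815
Group 4: 12200 × 0.937 = 11431
Group 5: 17900 × 0.944 = 16898
Giving 1623 / 9888 / 16815 / 11431 / 16898.
Period 2:
Births: 16815 × 0.133 = 2236
Group 2: 1623 × 0.96 = 1558
Group 3: 9888 × 0.95 = 9394
Group 4: 16815 × 0.937 = 15756
Group 5: 11431 × 0.944 = 10791
Giving 2236 / 1558 / 9394 / 15756 / 10791.
Period 3:
Births: 9394 × 0.133 = 1249
Group 2: 2236 × 0.96 = 2147
Group 3: 1558 × 0.95 = 1480
Group 4: 9394 × 0.937 = 8802
Group 5: 15756 × 0.944 = 14874
Giving 1249 / 2147 / 1480 / 8802 / 14874.
Dependents (band 0–14 + band 60–74) = 1249 + 14874 = 16123; working-age = 12429; ratio = 16123/12429 × 100 = 129.7

129.7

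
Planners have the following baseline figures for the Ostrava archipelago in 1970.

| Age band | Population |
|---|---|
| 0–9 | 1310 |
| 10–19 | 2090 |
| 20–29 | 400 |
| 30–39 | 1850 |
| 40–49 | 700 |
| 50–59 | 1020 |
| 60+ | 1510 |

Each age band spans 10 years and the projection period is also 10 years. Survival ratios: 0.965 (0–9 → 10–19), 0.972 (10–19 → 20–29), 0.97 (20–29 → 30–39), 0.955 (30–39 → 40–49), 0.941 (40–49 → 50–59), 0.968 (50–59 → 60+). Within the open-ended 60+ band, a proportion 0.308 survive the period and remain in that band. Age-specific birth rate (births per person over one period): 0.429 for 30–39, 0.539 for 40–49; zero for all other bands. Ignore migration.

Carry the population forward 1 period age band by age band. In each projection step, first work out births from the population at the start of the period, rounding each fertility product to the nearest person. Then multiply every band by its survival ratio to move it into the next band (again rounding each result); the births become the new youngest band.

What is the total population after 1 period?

Period 1:
Births: 1850 × 0.429 = 794 ; 700 × 0.539 = 377 — total 1171
10–19: 1310 × 0.965 = 1264
20–29: 2090 × 0.972 = 2031
30–39: 400 × 0.97 = 388
40–49: 1850 × 0.955 = 1767
50–59: 700 × 0.941 = 659
60+: 1020 × 0.968 + 1510 × 0.308 = 987 + 465 = 1452
End of period: [1171, 1264, 2031, 388, 1767, 659, 1452]
Total after period 1: 1171 + 1264 + 2031 + 388 + 1767 + 659 + 1452 = 8732

8732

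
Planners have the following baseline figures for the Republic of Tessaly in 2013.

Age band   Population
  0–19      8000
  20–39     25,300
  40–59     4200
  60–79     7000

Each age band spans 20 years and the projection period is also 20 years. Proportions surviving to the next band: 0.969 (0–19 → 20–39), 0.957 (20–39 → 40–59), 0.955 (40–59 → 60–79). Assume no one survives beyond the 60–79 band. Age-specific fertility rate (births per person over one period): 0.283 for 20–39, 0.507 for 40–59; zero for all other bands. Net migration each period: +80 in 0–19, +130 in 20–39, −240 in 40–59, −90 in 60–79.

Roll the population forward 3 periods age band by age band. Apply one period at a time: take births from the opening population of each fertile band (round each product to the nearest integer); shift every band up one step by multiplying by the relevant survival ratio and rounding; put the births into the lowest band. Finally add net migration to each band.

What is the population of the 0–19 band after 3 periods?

— Period 1 —
Births: 25300 × 0.283 = 7160, 4200 × 0.507 = 2129 ⇒ total 9289
20–39: 8000 × 0.969 = 7752
40–59: 25300 × 0.957 = 24212
60–79: 4200 × 0.955 = 4011
Net migration: 0–19 + 80 → 9369; 20–39 + 130 → 7882; 40–59 − 240 → 23972; 60–79 − 90 → 3921
Giving 9369 / 7882 / 23972 / 3921.
— Period 2 —
Births: 7882 × 0.283 = 2231, 23972 × 0.507 = 12154 ⇒ total 14385
20–39: 9369 × 0.969 = 9079
40–59: 7882 × 0.957 = 7543
60–79: 23972 × 0.955 = 22893
Net migration: 0–19 + 80 → 14465; 20–39 + 130 → 9209; 40–59 − 240 → 7303; 60–79 − 90 → 22803
Giving 14465 / 9209 / 7303 / 22803.
— Period 3 —
Births: 9209 × 0.283 = 2606, 7303 × 0.507 = 3703 ⇒ total 6309
20–39: 14465 × 0.969 = 14017
40–59: 9209 × 0.957 = 8813
60–79: 7303 × 0.955 = 6974
Net migration: 0–19 + 80 → 6389; 20–39 + 130 → 14147; 40–59 − 240 → 8573; 60–79 − 90 → 6884
Giving 6389 / 14147 / 8573 / 6884.

6389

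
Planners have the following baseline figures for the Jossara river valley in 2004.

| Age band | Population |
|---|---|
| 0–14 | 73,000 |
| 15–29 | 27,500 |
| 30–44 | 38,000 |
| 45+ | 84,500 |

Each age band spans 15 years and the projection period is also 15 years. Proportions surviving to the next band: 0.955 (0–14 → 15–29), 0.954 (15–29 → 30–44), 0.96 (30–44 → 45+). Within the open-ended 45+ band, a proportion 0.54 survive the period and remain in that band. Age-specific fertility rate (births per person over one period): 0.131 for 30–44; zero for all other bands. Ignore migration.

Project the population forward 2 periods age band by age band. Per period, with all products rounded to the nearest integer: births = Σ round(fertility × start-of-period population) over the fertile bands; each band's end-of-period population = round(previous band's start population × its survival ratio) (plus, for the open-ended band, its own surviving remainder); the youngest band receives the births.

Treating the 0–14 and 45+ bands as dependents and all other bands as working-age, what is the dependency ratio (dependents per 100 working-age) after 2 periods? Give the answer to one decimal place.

(Bands numbered youngest = 1 to oldest = 4.)
After projecting period 1:
Births: 38000 × 0.131 = 4978
Band 2: 73000 × 0.955 = 69715
Band 3: 27500 × 0.954 = 26235
Band 4: 38000 × 0.96 + 84500 × 0.54 = 36480 + 45630 = 82110
Population now: 0–14=4978, 15–29=69715, 30–44=26235, 45+=82110
After projecting period 2:
Births: 26235 × 0.131 = 3437
Band 2: 4978 × 0.955 = 4754
Band 3: 69715 × 0.954 = 66508
Band 4: 26235 × 0.96 + 82110 × 0.54 = 25186 + 44339 = 69525
Population now: 0–14=3437, 15–29=4754, 30–44=66508, 45+=69525
Dependents (band 0–14 + band 45+) = 3437 + 69525 = 72962; working-age = 71262; ratio = 72962/71262 × 100 = 102.4

102.4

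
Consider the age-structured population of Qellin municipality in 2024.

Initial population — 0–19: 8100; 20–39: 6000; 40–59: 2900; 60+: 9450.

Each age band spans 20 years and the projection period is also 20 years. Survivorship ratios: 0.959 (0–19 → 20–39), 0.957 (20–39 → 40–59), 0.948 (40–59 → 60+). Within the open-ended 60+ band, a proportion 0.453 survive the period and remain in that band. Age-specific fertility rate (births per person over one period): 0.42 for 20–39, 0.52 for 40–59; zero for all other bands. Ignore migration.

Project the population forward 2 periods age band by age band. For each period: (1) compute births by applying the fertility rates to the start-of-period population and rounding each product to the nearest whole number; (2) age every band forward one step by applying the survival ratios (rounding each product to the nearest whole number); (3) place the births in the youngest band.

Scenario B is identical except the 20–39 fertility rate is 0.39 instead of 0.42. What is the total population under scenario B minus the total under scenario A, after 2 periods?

— Period 1 —
Births: 6000 × 0.42 = 2520, 2900 × 0.52 = 1508 — total 4028
20–39: 8100 × 0.959 = 7768
40–59: 6000 × 0.957 = 5742
60+: 2900 × 0.948 + 9450 × 0.453 = 2749 + 4281 = 7030
→ [4028, 7768, 5742, 7030]
— Period 2 —
Births: 7768 × 0.42 = 3263, 5742 × 0.52 = 2986 — total 6249
20–39: 4028 × 0.959 = 3863
40–59: 7768 × 0.957 = 7434
60+: 5742 × 0.948 + 7030 × 0.453 = 5443 + 3185 = 8628
→ [6249, 3863, 7434, 8628]
Scenario A total after 2 periods: 26174
Scenario B projection —
— Period 1 —
Births: 6000 × 0.39 = 2340, 2900 × 0.52 = 1508 — total 3848
20–39: 8100 × 0.959 = 7768
40–59: 6000 × 0.957 = 5742
60+: 2900 × 0.948 + 9450 × 0.453 = 2749 + 4281 = 7030
→ [3848, 7768, 5742, 7030]
— Period 2 —
Births: 7768 × 0.39 = 3030, 5742 × 0.52 = 2986 — total 6016
20–39: 3848 × 0.959 = 3690
40–59: 7768 × 0.957 = 7434
60+: 5742 × 0.948 + 7030 × 0.453 = 5443 + 3185 = 8628
→ [6016, 3690, 7434, 8628]
Scenario B total after 2 periods: 25768
Difference B − A = 25768 − 26174 = -406

-406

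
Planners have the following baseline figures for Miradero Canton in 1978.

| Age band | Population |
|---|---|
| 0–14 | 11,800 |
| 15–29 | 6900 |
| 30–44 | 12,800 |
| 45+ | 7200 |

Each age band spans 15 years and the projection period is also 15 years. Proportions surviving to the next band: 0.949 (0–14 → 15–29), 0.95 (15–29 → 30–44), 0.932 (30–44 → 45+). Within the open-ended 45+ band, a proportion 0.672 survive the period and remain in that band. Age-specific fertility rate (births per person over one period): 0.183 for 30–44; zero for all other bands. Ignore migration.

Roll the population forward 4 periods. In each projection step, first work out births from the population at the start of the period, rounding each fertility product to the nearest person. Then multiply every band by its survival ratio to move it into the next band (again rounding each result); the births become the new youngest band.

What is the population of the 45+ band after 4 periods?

Call the bands 1 to 4, youngest first.
Period 1.
Births: 12800 × 0.183 = 2342
Band 2: 11800 × 0.949 = 11198
Band 3: 6900 × 0.95 = 6555
Band 4: 12800 × 0.932 + 7200 × 0.672 = 11930 + 4838 = 16768
End of period: [2342, 11198, 6555, 16768]
Period 2.
Births: 6555 × 0.183 = 1200
Band 2: 2342 × 0.949 = 2223
Band 3: 11198 × 0.95 = 10638
Band 4: 6555 × 0.932 + 16768 × 0.672 = 6109 + 11268 = 17377
End of period: [1200, 2223, 10638, 17377]
Period 3.
Births: 10638 × 0.183 = 1947
Band 2: 1200 × 0.949 = 1139
Band 3: 2223 × 0.95 = 2112
Band 4: 10638 × 0.932 + 17377 × 0.672 = 9915 + 11677 = 21592
End of period: [1947, 1139, 2112, 21592]
Period 4.
Births: 2112 × 0.183 = 386
Band 2: 1947 × 0.949 = 1848
Band 3: 1139 × 0.95 = 1082
Band 4: 2112 × 0.932 + 21592 × 0.672 = 1968 + 14510 = 16478
End of period: [386, 1848, 1082, 16478]

16478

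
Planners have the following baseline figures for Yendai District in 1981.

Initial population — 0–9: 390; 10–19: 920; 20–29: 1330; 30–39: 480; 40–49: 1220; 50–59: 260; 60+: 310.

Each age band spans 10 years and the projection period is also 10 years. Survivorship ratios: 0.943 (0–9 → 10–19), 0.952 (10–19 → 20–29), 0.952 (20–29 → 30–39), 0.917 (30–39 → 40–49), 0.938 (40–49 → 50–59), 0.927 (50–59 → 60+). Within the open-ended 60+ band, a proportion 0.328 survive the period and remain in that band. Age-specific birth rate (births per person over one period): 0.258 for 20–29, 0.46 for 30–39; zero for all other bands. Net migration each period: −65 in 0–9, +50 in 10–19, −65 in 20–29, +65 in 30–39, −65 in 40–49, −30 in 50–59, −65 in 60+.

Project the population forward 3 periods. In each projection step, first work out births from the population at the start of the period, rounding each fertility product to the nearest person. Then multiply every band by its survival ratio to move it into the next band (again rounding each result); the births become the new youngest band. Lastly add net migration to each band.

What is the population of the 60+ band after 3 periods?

580

Period 1.
Births: 1330 * 0.258 = 343 ; 480 * 0.46 = 221 → 564
10–19: 390 * 0.943 = 368
20–29: 920 * 0.952 = 876
30–39: 1330 * 0.952 = 1266
40–49: 480 * 0.917 = 440
50–59: 1220 * 0.938 = 1144
60+: 260 * 0.927 + 310 * 0.328 = 241 + 102 = 343
Net migration: 0–9 − 65 → 499; 10–19 + 50 → 418; 20–29 − 65 → 811; 30–39 + 65 → 1331; 40–49 − 65 → 375; 50–59 − 30 → 1114; 60+ − 65 → 278
Population now: 0–9=499, 10–19=418, 20–29=811, 30–39=1331, 40–49=375, 50–59=1114, 60+=278
Period 2.
Births: 811 * 0.258 = 209 ; 1331 * 0.46 = 612 → 821
10–19: 499 * 0.943 = 471
20–29: 418 * 0.952 = 398
30–39: 811 * 0.952 = 772
40–49: 1331 * 0.917 = 1221
50–59: 375 * 0.938 = 352
60+: 1114 * 0.927 + 278 * 0.328 = 1033 + 91 = 1124
Net migration: 0–9 − 65 → 756; 10–19 + 50 → 521; 20–29 − 65 → 333; 30–39 + 65 → 837; 40–49 − 65 → 1156; 50–59 − 30 → 322; 60+ − 65 → 1059
Population now: 0–9=756, 10–19=521, 20–29=333, 30–39=837, 40–49=1156, 50–59=322, 60+=1059
Period 3.
Births: 333 * 0.258 = 86 ; 837 * 0.46 = 385 → 471
10–19: 756 * 0.943 = 713
20–29: 521 * 0.952 = 496
30–39: 333 * 0.952 = 317
40–49: 837 * 0.917 = 768
50–59: 1156 * 0.938 = 1084
60+: 322 * 0.927 + 1059 * 0.328 = 298 + 347 = 645
Net migration: 0–9 − 65 → 406; 10–19 + 50 → 763; 20–29 − 65 → 431; 30–39 + 65 → 382; 40–49 − 65 → 703; 50–59 − 30 → 1054; 60+ − 65 → 580
Population now: 0–9=406, 10–19=763, 20–29=431, 30–39=382, 40–49=703, 50–59=1054, 60+=580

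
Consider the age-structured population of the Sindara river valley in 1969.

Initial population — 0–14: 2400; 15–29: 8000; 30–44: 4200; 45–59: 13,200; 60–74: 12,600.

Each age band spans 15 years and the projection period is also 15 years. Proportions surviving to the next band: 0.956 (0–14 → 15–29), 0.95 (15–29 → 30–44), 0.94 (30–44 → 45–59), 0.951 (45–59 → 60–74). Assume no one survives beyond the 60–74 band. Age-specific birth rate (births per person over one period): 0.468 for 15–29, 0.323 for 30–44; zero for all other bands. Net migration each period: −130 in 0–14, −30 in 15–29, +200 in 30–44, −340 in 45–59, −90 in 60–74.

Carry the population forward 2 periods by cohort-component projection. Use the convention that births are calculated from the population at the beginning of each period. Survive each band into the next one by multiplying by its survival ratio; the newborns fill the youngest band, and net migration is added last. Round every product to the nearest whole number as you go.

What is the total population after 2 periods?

— Period 1 —
Births: 8000 * 0.468 = 3744  |  4200 * 0.323 = 1357 — total 5101
15–29: 2400 * 0.956 = 2294
30–44: 8000 * 0.95 = 7600
45–59: 4200 * 0.94 = 3948
60–74: 13200 * 0.951 = 12553
Net migration: 0–14 − 130 → 4971; 15–29 − 30 → 2264; 30–44 + 200 → 7800; 45–59 − 340 → 3608; 60–74 − 90 → 12463
Giving 4971 / 2264 / 7800 / 3608 / 12463.
— Period 2 —
Births: 2264 * 0.468 = 1060  |  7800 * 0.323 = 2519 — total 3579
15–29: 4971 * 0.956 = 4752
30–44: 2264 * 0.95 = 2151
45–59: 7800 * 0.94 = 7332
60–74: 3608 * 0.951 = 3431
Net migration: 0–14 − 130 → 3449; 15–29 − 30 → 4722; 30–44 + 200 → 2351; 45–59 − 340 → 6992; 60–74 − 90 → 3341
Giving 3449 / 4722 / 2351 / 6992 / 3341.
Total after period 2: 3449 + 4722 + 2351 + 6992 + 3341 = 20855

20855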